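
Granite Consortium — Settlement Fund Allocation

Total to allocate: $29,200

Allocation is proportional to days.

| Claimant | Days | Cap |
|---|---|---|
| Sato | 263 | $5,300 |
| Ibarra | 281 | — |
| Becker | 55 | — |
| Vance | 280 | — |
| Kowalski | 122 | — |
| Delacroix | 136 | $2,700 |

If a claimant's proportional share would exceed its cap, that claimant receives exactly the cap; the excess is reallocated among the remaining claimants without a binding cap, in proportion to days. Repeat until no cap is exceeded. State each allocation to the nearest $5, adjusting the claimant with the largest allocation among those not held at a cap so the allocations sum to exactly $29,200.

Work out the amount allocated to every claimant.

Sato: $5,300 | Ibarra: $8,070 | Becker: $1,580 | Vance: $8,045 | Kowalski: $3,505 | Delacroix: $2,700

Sum of days: 1,137.
Unconstrained shares: Sato 6,754.27; Ibarra 7,216.53; Becker 1,412.49; Vance 7,190.85; Kowalski 3,133.16; Delacroix 3,492.70.
Held at cap: Sato ($5,300), Delacroix ($2,700); balance $21,200 reallocated over remaining days 738.
Remaining shares: Ibarra 8,072.09 → $8,070; Becker 1,579.95 → $1,580; Vance 8,043.36 → $8,045; Kowalski 3,504.61 → $3,505.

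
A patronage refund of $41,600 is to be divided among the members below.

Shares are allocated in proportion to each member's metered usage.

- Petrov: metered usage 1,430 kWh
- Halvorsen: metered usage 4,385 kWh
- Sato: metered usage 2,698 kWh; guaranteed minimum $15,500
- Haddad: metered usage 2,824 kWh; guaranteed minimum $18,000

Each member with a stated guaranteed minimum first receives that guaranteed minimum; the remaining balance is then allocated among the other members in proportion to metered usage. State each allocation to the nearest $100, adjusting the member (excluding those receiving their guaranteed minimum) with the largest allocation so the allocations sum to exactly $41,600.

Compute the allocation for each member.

Fund the minimums — Sato $15,500; Haddad $18,000. Balance $8,100.
Balance split over remaining metered usage 5,815: Petrov 1,991.92 → $2,000; Halvorsen 6,108.08 → $6,100.

Petrov: $2,000 | Halvorsen: $6,100 | Sato: $15,500 | Haddad: $18,000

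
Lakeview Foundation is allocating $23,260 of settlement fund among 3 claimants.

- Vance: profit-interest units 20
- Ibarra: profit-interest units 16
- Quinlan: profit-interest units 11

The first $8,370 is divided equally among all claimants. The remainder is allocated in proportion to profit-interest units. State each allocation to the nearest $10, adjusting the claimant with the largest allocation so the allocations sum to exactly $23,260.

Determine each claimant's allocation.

Vance: $9,130 · Ibarra: $7,860 · Quinlan: $6,270

First tranche $8,370 split equally: $2,790 each.
Remainder $14,890 by profit-interest units (total 47): Vance 6,336.17 → $6,340; Ibarra 5,068.94 → $5,070; Quinlan 3,484.89 → $3,480.
Totals: Vance $2,790 + $6,340 = $9,130; Ibarra $2,790 + $5,070 = $7,860; Quinlan $2,790 + $3,480 = $6,270.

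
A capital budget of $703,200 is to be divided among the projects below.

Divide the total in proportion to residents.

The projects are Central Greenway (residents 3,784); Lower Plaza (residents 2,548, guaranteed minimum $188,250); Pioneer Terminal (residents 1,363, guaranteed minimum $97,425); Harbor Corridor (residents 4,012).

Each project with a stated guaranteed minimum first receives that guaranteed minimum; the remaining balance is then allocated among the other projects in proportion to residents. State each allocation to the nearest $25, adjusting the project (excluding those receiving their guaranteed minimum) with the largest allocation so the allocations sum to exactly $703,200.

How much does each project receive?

Guaranteed amounts: Lower Plaza $188,250; Pioneer Terminal $97,425. Residual $417,525.
Residual split over remaining residents 7,796: Central Greenway 202,657.08 → $202,650; Harbor Corridor 214,867.92 → $214,875.

Central Greenway: $202,650 · Lower Plaza: $188,250 · Pioneer Terminal: $97,425 · Harbor Corridor: $214,875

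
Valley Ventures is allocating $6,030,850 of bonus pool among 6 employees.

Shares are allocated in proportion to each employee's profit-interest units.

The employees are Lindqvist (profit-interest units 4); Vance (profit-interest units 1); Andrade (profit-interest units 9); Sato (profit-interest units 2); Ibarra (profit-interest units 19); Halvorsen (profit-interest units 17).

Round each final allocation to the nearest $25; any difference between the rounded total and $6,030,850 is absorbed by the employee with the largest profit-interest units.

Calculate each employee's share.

Lindqvist: $463,900; Vance: $115,975; Andrade: $1,043,800; Sato: $231,950; Ibarra: $2,203,600; Halvorsen: $1,971,625

Sum of profit-interest units: 52.
Raw shares: Lindqvist 4/52 × $6,030,850 = 463,911.54; Vance 1/52 × $6,030,850 = 115,977.88; Andrade 9/52 × $6,030,850 = 1,043,800.96; Sato 2/52 × $6,030,850 = 231,955.77; Ibarra 19/52 × $6,030,850 = 2,203,579.81; Halvorsen 17/52 × $6,030,850 = 1,971,624.04.
At nearest $25: Lindqvist $463,900; Vance $115,975; Andrade $1,043,800; Sato $231,950; Ibarra $2,203,575; Halvorsen $1,971,625. Sum = $6,030,825.
Difference $6,030,850 − $6,030,825 = +$25 applied to largest profit-interest units (Ibarra): Ibarra becomes $2,203,600.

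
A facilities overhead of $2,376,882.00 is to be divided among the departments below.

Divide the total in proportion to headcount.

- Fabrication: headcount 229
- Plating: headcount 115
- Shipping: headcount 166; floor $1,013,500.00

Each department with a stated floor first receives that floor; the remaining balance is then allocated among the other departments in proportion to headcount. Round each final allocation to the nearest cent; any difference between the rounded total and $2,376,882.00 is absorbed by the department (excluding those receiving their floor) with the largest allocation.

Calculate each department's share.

Fabrication: $907,600.23; Plating: $455,781.77; Shipping: $1,013,500.00

Guaranteed amounts: Shipping $1,013,500.00. Balance $1,363,382.00.
Balance split over remaining headcount 344: Fabrication 907,600.2267 → $907,600.23; Plating 455,781.7733 → $455,781.77.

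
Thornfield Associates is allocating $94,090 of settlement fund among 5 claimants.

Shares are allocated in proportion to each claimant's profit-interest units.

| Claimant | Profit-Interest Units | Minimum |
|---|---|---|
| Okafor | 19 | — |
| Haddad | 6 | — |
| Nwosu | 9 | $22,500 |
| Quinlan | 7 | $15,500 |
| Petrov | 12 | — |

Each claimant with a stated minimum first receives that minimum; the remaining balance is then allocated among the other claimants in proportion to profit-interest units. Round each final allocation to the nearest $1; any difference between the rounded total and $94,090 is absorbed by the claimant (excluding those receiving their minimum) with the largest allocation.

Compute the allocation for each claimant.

Guaranteed amounts: Nwosu $22,500; Quinlan $15,500. Remaining pool $56,090.
Remaining pool split over remaining profit-interest units 37: Okafor 28,802.97 → $28,803; Haddad 9,095.68 → $9,096; Petrov 18,191.35 → $18,191.

Okafor: $28,803; Haddad: $9,096; Nwosu: $22,500; Quinlan: $15,500; Petrov: $18,191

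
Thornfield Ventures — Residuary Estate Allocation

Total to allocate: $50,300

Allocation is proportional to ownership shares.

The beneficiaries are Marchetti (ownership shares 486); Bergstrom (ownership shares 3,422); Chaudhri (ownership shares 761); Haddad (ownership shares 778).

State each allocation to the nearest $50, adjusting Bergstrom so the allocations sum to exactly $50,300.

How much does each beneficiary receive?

Marchetti: $4,500; Bergstrom: $31,550; Chaudhri: $7,050; Haddad: $7,200

Ownership shares total: 5,447.
Pro-rata amounts: Marchetti 486/5,447 × $50,300 = 4,487.94; Bergstrom 3,422/5,447 × $50,300 = 31,600.26; Chaudhri 761/5,447 × $50,300 = 7,027.41; Haddad 778/5,447 × $50,300 = 7,184.40.
After rounding ($50): Marchetti $4,500; Bergstrom $31,600; Chaudhri $7,050; Haddad $7,200. Sum = $50,350.
Difference $50,300 − $50,350 = −$50 applied to Bergstrom: Bergstrom becomes $31,550.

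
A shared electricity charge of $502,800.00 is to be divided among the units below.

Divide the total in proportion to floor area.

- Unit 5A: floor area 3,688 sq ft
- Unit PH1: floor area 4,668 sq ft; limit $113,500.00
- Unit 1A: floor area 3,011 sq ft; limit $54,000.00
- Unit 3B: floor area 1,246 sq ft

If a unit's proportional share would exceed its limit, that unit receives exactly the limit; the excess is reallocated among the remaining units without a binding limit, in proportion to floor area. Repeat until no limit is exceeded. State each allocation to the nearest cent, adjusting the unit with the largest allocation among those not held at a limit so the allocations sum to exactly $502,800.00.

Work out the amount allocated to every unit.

Unit 5A: $250,625.54 | Unit PH1: $113,500.00 | Unit 1A: $54,000.00 | Unit 3B: $84,674.46

Total floor area = 12,613.
Pro-rata shares before constraints: Unit 5A 147,017.0776; Unit PH1 186,083.4377; Unit 1A 120,029.3982; Unit 3B 49,670.0864.
Cap binds for Unit PH1 ($113,500.00), Unit 1A ($54,000.00); residual $335,300.00 reallocated over remaining floor area 4,934.
Shares after redistribution: Unit 5A 250,625.5371 → $250,625.54; Unit 3B 84,674.4629 → $84,674.46.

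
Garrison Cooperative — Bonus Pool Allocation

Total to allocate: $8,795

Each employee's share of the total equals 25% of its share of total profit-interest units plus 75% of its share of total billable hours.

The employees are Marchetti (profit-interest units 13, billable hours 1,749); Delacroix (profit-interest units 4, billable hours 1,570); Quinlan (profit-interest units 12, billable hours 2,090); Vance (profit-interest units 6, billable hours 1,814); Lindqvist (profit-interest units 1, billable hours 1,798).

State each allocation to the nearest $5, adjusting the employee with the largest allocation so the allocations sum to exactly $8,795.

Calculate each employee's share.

Marchetti: $2,075; Delacroix: $1,390; Quinlan: $2,260; Vance: $1,695; Lindqvist: $1,375

Totals — profit-interest units 36, billable hours 9,021.
Combined weights (25% profit-interest units + 75% billable hours): Marchetti 0.2357; Delacroix 0.1583; Quinlan 0.2571; Vance 0.1925; Lindqvist 0.1564.
Pro-rata amounts: Marchetti 2,072.88; Delacroix 1,392.31; Quinlan 2,261.15; Vance 1,692.87; Lindqvist 1,375.79.
After rounding ($5): Marchetti $2,075; Delacroix $1,390; Quinlan $2,260; Vance $1,695; Lindqvist $1,375. Sum = $8,795.
No rounding difference to absorb.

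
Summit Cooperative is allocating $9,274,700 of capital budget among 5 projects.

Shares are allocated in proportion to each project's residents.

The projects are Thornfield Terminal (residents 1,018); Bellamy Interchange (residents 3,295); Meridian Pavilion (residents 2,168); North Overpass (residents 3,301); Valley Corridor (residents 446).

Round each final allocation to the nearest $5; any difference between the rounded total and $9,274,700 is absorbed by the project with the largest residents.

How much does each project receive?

Thornfield Terminal: $923,115 | Bellamy Interchange: $2,987,890 | Meridian Pavilion: $1,965,930 | North Overpass: $2,993,335 | Valley Corridor: $404,430

Combined residents = 10,228.
Proportional shares: Thornfield Terminal 1,018/10,228 × $9,274,700 = 923,117.38; Bellamy Interchange 3,295/10,228 × $9,274,700 = 2,987,889.76; Meridian Pavilion 2,168/10,228 × $9,274,700 = 1,965,931.72; North Overpass 3,301/10,228 × $9,274,700 = 2,993,330.53; Valley Corridor 446/10,228 × $9,274,700 = 404,430.60.
After rounding ($5): Thornfield Terminal $923,115; Bellamy Interchange $2,987,890; Meridian Pavilion $1,965,930; North Overpass $2,993,330; Valley Corridor $404,430. Sum = $9,274,695.
Difference $9,274,700 − $9,274,695 = +$5 applied to largest residents (North Overpass): North Overpass becomes $2,993,335.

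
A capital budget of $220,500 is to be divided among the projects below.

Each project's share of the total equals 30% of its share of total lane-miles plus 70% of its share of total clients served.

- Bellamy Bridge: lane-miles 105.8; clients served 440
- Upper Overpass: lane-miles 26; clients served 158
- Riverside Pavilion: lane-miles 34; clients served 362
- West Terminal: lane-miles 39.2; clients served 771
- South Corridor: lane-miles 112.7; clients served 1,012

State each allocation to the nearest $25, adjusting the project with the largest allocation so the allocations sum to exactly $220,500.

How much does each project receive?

Totals — lane-miles 317.7, clients served 2,743.
Blended shares (30% lane-miles + 70% clients served): Bellamy Bridge 0.2122; Upper Overpass 0.0649; Riverside Pavilion 0.1245; West Terminal 0.2338; South Corridor 0.3647.
Pro-rata amounts: Bellamy Bridge 46,788.20; Upper Overpass 14,304.34; Riverside Pavilion 27,449.24; West Terminal 51,546.60; South Corridor 80,411.62.
After rounding ($25): Bellamy Bridge $46,800; Upper Overpass $14,300; Riverside Pavilion $27,450; West Terminal $51,550; South Corridor $80,400. Sum = $220,500.
Rounded total matches; no reconciliation needed.

Bellamy Bridge: $46,800 | Upper Overpass: $14,300 | Riverside Pavilion: $27,450 | West Terminal: $51,550 | South Corridor: $80,400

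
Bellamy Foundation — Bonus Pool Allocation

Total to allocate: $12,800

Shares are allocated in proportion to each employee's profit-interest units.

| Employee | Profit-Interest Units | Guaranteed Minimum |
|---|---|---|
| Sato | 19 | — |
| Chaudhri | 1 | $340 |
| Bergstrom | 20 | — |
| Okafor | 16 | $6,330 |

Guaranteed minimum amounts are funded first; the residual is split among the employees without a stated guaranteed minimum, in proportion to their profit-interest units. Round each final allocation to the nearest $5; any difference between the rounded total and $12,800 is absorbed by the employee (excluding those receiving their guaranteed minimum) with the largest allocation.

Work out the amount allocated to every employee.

Guaranteed amounts: Chaudhri $340; Okafor $6,330. Residual $6,130.
Residual split over remaining profit-interest units 39: Sato 2,986.41 → $2,985; Bergstrom 3,143.59 → $3,145.

Sato: $2,985 · Chaudhri: $340 · Bergstrom: $3,145 · Okafor: $6,330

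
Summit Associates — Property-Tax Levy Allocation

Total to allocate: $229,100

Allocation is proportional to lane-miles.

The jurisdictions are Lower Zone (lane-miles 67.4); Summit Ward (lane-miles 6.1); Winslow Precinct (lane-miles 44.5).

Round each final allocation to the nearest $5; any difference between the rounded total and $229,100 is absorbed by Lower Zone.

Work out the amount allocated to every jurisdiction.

Total lane-miles = 118.
Raw shares: Lower Zone 67.4/118 × $229,100 = 130,858.81; Summit Ward 6.1/118 × $229,100 = 11,843.31; Winslow Precinct 44.5/118 × $229,100 = 86,397.88.
Rounded to nearest $5: Lower Zone $130,860; Summit Ward $11,845; Winslow Precinct $86,400. Sum = $229,105.
Difference $229,100 − $229,105 = −$5 applied to Lower Zone: Lower Zone becomes $130,855.

Lower Zone: $130,855 · Summit Ward: $11,845 · Winslow Precinct: $86,400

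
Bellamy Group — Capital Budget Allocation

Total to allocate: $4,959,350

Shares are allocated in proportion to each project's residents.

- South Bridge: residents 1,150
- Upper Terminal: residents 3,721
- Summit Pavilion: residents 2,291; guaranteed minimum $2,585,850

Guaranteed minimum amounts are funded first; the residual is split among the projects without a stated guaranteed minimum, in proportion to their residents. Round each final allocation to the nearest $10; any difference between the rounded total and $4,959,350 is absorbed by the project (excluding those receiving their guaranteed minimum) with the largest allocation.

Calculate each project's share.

Fund the minimums — Summit Pavilion $2,585,850. Balance $2,373,500.
Balance split over remaining residents 4,871: South Bridge 560,362.35 → $560,360; Upper Terminal 1,813,137.65 → $1,813,140.

South Bridge: $560,360 | Upper Terminal: $1,813,140 | Summit Pavilion: $2,585,850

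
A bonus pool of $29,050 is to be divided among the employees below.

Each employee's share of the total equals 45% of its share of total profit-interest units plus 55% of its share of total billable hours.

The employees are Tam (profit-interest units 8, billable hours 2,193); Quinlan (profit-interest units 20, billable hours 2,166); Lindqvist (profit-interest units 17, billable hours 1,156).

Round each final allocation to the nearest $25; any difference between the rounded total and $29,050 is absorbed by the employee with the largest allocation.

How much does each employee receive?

Tam: $8,675 | Quinlan: $12,075 | Lindqvist: $8,300

Profit-interest units total 45; billable hours total 5,515.
Composite weights (45% profit-interest units + 55% billable hours): Tam 0.2987; Quinlan 0.4160; Lindqvist 0.2853.
Pro-rata amounts: Tam 8,677.34; Quinlan 12,085.12; Lindqvist 8,287.55.
At nearest $25: Tam $8,675; Quinlan $12,075; Lindqvist $8,300. Sum = $29,050.
Sum already equals the total — no adjustment.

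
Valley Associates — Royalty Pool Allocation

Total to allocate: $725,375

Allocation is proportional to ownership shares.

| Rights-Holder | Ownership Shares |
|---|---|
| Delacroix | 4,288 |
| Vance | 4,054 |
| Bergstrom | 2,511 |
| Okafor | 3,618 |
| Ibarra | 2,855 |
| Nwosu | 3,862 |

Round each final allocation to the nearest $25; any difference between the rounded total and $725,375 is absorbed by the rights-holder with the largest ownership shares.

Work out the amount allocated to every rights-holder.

Total ownership shares = 21,188.
Unrounded shares: Delacroix 4,288/21,188 × $725,375 = 146,800.45; Vance 4,054/21,188 × $725,375 = 138,789.42; Bergstrom 2,511/21,188 × $725,375 = 85,964.54; Okafor 3,618/21,188 × $725,375 = 123,862.88; Ibarra 2,855/21,188 × $725,375 = 97,741.44; Nwosu 3,862/21,188 × $725,375 = 132,216.27.
At nearest $25: Delacroix $146,800; Vance $138,800; Bergstrom $85,975; Okafor $123,875; Ibarra $97,750; Nwosu $132,225. Sum = $725,425.
Difference $725,375 − $725,425 = −$50 applied to largest ownership shares (Delacroix): Delacroix becomes $146,750.

Delacroix: $146,750 · Vance: $138,800 · Bergstrom: $85,975 · Okafor: $123,875 · Ibarra: $97,750 · Nwosu: $132,225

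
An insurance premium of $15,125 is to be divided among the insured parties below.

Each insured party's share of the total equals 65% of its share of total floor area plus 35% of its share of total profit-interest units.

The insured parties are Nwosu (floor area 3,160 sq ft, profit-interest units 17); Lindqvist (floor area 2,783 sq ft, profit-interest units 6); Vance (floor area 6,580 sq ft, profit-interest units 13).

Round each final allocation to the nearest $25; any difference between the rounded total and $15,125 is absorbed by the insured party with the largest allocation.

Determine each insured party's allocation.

Totals — floor area 12,523, profit-interest units 36.
Composite weights (65% floor area + 35% profit-interest units): Nwosu 0.3293; Lindqvist 0.2028; Vance 0.4679.
Pro-rata amounts: Nwosu 4,980.60; Lindqvist 3,067.10; Vance 7,077.30.
At nearest $25: Nwosu $4,975; Lindqvist $3,075; Vance $7,075. Sum = $15,125.
No rounding difference to absorb.

Nwosu: $4,975 · Lindqvist: $3,075 · Vance: $7,075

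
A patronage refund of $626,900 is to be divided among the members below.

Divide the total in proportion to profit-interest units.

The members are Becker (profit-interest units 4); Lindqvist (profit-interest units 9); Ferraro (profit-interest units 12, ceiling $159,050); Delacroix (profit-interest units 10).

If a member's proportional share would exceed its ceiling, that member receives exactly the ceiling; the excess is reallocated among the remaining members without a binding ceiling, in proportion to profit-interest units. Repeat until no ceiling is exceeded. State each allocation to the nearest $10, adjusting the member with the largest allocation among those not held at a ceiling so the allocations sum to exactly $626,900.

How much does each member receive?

Profit-interest units total: 35.
Pro-rata shares before constraints: Becker 71,645.71; Lindqvist 161,202.86; Ferraro 214,937.14; Delacroix 179,114.29.
Cap binds for Ferraro ($159,050); remaining pool $467,850 reallocated over remaining profit-interest units 23.
Shares after redistribution: Becker 81,365.22 → $81,370; Lindqvist 183,071.74 → $183,070; Delacroix 203,413.04 → $203,410.

Becker: $81,370 · Lindqvist: $183,070 · Ferraro: $159,050 · Delacroix: $203,410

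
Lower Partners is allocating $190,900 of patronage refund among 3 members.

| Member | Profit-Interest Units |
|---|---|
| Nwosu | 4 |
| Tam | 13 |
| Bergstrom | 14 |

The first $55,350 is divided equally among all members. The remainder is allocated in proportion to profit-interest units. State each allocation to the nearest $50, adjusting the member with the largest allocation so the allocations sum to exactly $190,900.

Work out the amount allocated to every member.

Nwosu: $35,950 · Tam: $75,300 · Bergstrom: $79,650

First tranche $55,350 split equally: $18,450 each.
Remainder $135,550 by profit-interest units (total 31): Nwosu 17,490.32 → $17,500; Tam 56,843.55 → $56,850; Bergstrom 61,216.13 → $61,200.
Totals: Nwosu $18,450 + $17,500 = $35,950; Tam $18,450 + $56,850 = $75,300; Bergstrom $18,450 + $61,200 = $79,650.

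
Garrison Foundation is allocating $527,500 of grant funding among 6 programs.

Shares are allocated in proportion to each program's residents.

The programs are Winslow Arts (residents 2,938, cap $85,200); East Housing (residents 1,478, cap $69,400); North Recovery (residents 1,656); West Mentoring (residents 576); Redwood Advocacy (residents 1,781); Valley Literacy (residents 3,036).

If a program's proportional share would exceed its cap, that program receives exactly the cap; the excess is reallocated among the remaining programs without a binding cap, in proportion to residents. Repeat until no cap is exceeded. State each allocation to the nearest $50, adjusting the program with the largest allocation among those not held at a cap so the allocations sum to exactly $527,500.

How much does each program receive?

Winslow Arts: $85,200; East Housing: $69,400; North Recovery: $87,600; West Mentoring: $30,450; Redwood Advocacy: $94,200; Valley Literacy: $160,650

Sum of residents: 11,465.
Unconstrained shares: Winslow Arts 135,176.19; East Housing 68,002.18; North Recovery 76,191.89; West Mentoring 26,501.53; Redwood Advocacy 81,943.09; Valley Literacy 139,685.13.
Cap binds for Winslow Arts ($85,200); remaining pool $442,300 reallocated over remaining residents 8,527.
Cap binds for East Housing ($69,400); remaining pool $372,900 reallocated over remaining residents 7,049.
Shares after redistribution: North Recovery 87,604.26 → $87,600; West Mentoring 30,471.05 → $30,450; Redwood Advocacy 94,216.90 → $94,200; Valley Literacy 160,607.80 → $160,600.
Rounding difference +$50 applied to Valley Literacy → $160,650.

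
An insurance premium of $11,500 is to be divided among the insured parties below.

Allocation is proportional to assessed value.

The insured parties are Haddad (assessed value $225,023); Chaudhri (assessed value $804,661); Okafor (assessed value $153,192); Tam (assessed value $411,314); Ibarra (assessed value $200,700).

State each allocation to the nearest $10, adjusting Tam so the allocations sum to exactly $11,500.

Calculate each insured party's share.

Haddad: $1,440 | Chaudhri: $5,160 | Okafor: $980 | Tam: $2,630 | Ibarra: $1,290

Total assessed value = 1,794,890.
Pro-rata amounts: Haddad 225,023/1,794,890 × $11,500 = 1,441.74; Chaudhri 804,661/1,794,890 × $11,500 = 5,155.53; Okafor 153,192/1,794,890 × $11,500 = 981.51; Tam 411,314/1,794,890 × $11,500 = 2,635.32; Ibarra 200,700/1,794,890 × $11,500 = 1,285.90.
After rounding ($10): Haddad $1,440; Chaudhri $5,160; Okafor $980; Tam $2,640; Ibarra $1,290. Sum = $11,510.
Difference $11,500 − $11,510 = −$10 applied to Tam: Tam becomes $2,630.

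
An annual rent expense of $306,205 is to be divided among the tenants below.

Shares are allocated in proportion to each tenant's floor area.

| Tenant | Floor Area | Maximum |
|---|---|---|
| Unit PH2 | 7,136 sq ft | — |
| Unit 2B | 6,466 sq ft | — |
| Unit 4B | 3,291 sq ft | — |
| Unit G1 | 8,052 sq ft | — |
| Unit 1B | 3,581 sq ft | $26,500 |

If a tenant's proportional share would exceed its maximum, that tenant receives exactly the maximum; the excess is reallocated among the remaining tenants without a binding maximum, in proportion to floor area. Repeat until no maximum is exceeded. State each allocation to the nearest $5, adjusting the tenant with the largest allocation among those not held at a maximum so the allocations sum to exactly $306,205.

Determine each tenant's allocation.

Unit PH2: $80,015 | Unit 2B: $72,500 | Unit 4B: $36,900 | Unit G1: $90,290 | Unit 1B: $26,500

Combined floor area = 28,526.
Pro-rata shares before constraints: Unit PH2 76,599.55; Unit 2B 69,407.61; Unit 4B 35,326.39; Unit G1 86,432.12; Unit 1B 38,439.32.
Held at cap: Unit 1B ($26,500); residual $279,705 reallocated over remaining floor area 24,945.
Remaining shares: Unit PH2 80,015.03 → $80,015; Unit 2B 72,502.41 → $72,500; Unit 4B 36,901.55 → $36,900; Unit G1 90,286.02 → $90,285.
Rounding difference +$5 applied to Unit G1 → $90,290.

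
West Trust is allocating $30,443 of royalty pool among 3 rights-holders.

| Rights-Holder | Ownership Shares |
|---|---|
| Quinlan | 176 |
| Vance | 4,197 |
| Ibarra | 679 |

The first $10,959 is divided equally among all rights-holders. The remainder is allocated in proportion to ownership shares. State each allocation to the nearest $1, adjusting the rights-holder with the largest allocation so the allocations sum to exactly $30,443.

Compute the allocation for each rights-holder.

$10,959 shared equally gives $3,653 per rights-holder.
Remainder $19,484 by ownership shares (total 5,052): Quinlan 678.78 → $679; Vance 16,186.53 → $16,187; Ibarra 2,618.69 → $2,619.
Rounding difference −$1 on remainder applied to Vance.
Totals: Quinlan $3,653 + $679 = $4,332; Vance $3,653 + $16,186 = $19,839; Ibarra $3,653 + $2,619 = $6,272.

Quinlan: $4,332 | Vance: $19,839 | Ibarra: $6,272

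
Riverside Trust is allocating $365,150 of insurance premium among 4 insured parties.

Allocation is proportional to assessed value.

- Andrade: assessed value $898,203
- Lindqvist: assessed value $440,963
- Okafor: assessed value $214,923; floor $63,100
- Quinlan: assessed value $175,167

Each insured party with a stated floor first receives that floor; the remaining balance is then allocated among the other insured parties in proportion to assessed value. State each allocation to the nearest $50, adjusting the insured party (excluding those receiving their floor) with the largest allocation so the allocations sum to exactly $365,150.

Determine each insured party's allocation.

Andrade: $179,150 | Lindqvist: $87,950 | Okafor: $63,100 | Quinlan: $34,950

Fund the minimums — Okafor $63,100. Remaining pool $302,050.
Remaining pool split over remaining assessed value 1,514,333: Andrade 179,156.25 → $179,150; Lindqvist 87,954.81 → $87,950; Quinlan 34,938.94 → $34,950.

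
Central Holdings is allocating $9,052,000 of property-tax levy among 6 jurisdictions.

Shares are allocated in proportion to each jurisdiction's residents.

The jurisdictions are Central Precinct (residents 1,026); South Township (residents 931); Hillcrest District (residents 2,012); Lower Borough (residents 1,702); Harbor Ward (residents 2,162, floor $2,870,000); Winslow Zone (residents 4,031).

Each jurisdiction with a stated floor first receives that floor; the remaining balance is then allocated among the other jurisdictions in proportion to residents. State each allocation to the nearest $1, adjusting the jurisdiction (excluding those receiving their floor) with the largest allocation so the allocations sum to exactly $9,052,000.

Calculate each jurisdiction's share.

Guaranteed amounts: Harbor Ward $2,870,000. Remaining pool $6,182,000.
Remaining pool split over remaining residents 9,702: Central Precinct 653,755.10 → $653,755; South Township 593,222.22 → $593,222; Hillcrest District 1,282,022.68 → $1,282,023; Lower Borough 1,084,494.33 → $1,084,494; Winslow Zone 2,568,505.67 → $2,568,506.

Central Precinct: $653,755; South Township: $593,222; Hillcrest District: $1,282,023; Lower Borough: $1,084,494; Harbor Ward: $2,870,000; Winslow Zone: $2,568,506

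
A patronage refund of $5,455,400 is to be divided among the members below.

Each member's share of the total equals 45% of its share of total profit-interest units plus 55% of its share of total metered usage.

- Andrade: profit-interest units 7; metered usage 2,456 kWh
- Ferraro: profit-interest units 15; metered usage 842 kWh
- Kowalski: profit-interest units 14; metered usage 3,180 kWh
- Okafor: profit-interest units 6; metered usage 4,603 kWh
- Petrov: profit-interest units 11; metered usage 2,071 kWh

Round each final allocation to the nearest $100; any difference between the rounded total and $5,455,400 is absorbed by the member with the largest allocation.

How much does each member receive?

Profit-interest units total 53; metered usage total 13,152.
Blended shares (45% profit-interest units + 55% metered usage): Andrade 0.1621; Ferraro 0.1626; Kowalski 0.2519; Okafor 0.2434; Petrov 0.1800.
Proportional shares: Andrade 884,542.78; Ferraro 886,883.64; Kowalski 1,373,950.68; Okafor 1,328,035.48; Petrov 981,987.42.
After rounding ($100): Andrade $884,500; Ferraro $886,900; Kowalski $1,374,000; Okafor $1,328,000; Petrov $982,000. Sum = $5,455,400.
Sum already equals the total — no adjustment.

Andrade: $884,500 · Ferraro: $886,900 · Kowalski: $1,374,000 · Okafor: $1,328,000 · Petrov: $982,000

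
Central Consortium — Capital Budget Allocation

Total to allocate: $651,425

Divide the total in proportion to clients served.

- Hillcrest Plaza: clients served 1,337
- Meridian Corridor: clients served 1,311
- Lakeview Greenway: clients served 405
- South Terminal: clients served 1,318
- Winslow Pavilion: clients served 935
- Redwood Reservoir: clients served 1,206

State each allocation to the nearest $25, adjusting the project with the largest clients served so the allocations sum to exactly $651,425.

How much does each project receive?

Hillcrest Plaza: $133,725 · Meridian Corridor: $131,150 · Lakeview Greenway: $40,525 · South Terminal: $131,850 · Winslow Pavilion: $93,525 · Redwood Reservoir: $120,650

Clients served total: 6,512.
Proportional shares: Hillcrest Plaza 1,337/6,512 × $651,425 = 133,746.20; Meridian Corridor 1,311/6,512 × $651,425 = 131,145.30; Lakeview Greenway 405/6,512 × $651,425 = 40,513.99; South Terminal 1,318/6,512 × $651,425 = 131,845.54; Winslow Pavilion 935/6,512 × $651,425 = 93,532.31; Redwood Reservoir 1,206/6,512 × $651,425 = 120,641.67.
At nearest $25: Hillcrest Plaza $133,750; Meridian Corridor $131,150; Lakeview Greenway $40,525; South Terminal $131,850; Winslow Pavilion $93,525; Redwood Reservoir $120,650. Sum = $651,450.
Difference $651,425 − $651,450 = −$25 applied to largest clients served (Hillcrest Plaza): Hillcrest Plaza becomes $133,725.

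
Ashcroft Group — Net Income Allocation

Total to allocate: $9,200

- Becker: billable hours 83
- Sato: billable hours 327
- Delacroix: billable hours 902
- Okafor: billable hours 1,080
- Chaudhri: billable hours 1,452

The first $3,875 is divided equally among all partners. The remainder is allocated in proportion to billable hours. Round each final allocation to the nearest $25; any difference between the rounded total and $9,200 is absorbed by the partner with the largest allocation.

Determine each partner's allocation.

$3,875 shared equally gives $775 per partner.
Remainder $5,325 by billable hours (total 3,844): Becker 114.98 → $125; Sato 452.99 → $450; Delacroix 1,249.52 → $1,250; Okafor 1,496.10 → $1,500; Chaudhri 2,011.42 → $2,000.
Totals: Becker $775 + $125 = $900; Sato $775 + $450 = $1,225; Delacroix $775 + $1,250 = $2,025; Okafor $775 + $1,500 = $2,275; Chaudhri $775 + $2,000 = $2,775.

Becker: $900 · Sato: $1,225 · Delacroix: $2,025 · Okafor: $2,275 · Chaudhri: $2,775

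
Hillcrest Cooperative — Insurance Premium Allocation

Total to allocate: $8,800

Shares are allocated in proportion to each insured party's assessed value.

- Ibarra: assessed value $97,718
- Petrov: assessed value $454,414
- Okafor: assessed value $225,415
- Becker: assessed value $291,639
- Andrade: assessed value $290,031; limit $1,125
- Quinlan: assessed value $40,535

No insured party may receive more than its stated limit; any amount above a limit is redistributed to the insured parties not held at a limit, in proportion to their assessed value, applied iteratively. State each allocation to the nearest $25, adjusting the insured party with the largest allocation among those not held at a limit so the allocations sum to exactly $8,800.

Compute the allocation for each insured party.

Ibarra: $675 · Petrov: $3,150 · Okafor: $1,550 · Becker: $2,025 · Andrade: $1,125 · Quinlan: $275

Combined assessed value = 1,399,752.
Pro-rata shares before constraints: Ibarra 614.34; Petrov 2,856.82; Okafor 1,417.15; Becker 1,833.48; Andrade 1,823.37; Quinlan 254.84.
Capped: Andrade ($1,125); remaining pool $7,675 reallocated over remaining assessed value 1,109,721.
Redistributed shares: Ibarra 675.83 → $675; Petrov 3,142.80 → $3,150; Okafor 1,559.00 → $1,550; Becker 2,017.02 → $2,025; Quinlan 280.35 → $275.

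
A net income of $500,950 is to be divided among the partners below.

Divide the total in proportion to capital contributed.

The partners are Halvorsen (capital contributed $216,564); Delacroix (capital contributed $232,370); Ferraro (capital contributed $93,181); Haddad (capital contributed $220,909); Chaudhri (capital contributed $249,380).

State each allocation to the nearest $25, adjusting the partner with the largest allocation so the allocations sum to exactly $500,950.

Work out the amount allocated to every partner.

Halvorsen: $107,150 | Delacroix: $114,975 | Ferraro: $46,100 | Haddad: $109,300 | Chaudhri: $123,425

Capital contributed total: 1,012,404.
Pro-rata amounts: Halvorsen 216,564/1,012,404 × $500,950 = 107,158.54; Delacroix 232,370/1,012,404 × $500,950 = 114,979.55; Ferraro 93,181/1,012,404 × $500,950 = 46,107.11; Haddad 220,909/1,012,404 × $500,950 = 109,308.50; Chaudhri 249,380/1,012,404 × $500,950 = 123,396.30.
Rounded to nearest $25: Halvorsen $107,150; Delacroix $114,975; Ferraro $46,100; Haddad $109,300; Chaudhri $123,400. Sum = $500,925.
Difference $500,950 − $500,925 = +$25 applied to largest allocation (Chaudhri): Chaudhri becomes $123,425.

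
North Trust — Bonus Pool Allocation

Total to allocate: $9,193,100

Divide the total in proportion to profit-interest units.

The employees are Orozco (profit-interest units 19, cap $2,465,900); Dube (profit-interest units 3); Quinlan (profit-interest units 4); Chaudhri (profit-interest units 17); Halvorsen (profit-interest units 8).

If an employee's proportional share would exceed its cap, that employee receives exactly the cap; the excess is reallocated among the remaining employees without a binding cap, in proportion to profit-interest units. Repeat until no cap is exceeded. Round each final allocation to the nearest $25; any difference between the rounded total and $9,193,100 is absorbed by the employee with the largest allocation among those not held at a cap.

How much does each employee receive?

Profit-interest units total: 51.
Proportional shares (ignoring caps): Orozco 3,424,880.39; Dube 540,770.59; Quinlan 721,027.45; Chaudhri 3,064,366.67; Halvorsen 1,442,054.90.
Held at cap: Orozco ($2,465,900); remaining pool $6,727,200 reallocated over remaining profit-interest units 32.
Remaining shares: Dube 630,675.00 → $630,675; Quinlan 840,900.00 → $840,900; Chaudhri 3,573,825.00 → $3,573,825; Halvorsen 1,681,800.00 → $1,681,800.

Orozco: $2,465,900 | Dube: $630,675 | Quinlan: $840,900 | Chaudhri: $3,573,825 | Halvorsen: $1,681,800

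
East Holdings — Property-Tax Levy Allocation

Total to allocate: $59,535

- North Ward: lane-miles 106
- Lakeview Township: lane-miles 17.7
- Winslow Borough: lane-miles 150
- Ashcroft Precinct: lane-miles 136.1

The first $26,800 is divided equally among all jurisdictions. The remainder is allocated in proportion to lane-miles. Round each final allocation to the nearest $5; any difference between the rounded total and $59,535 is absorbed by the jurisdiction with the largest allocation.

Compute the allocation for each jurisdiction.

First tranche $26,800 split equally: $6,700 each.
Remainder $32,735 by lane-miles (total 409.8): North Ward 8,467.33 → $8,465; Lakeview Township 1,413.88 → $1,415; Winslow Borough 11,982.06 → $11,980; Ashcroft Precinct 10,871.73 → $10,870.
Rounding difference +$5 on remainder applied to Winslow Borough.
Totals: North Ward $6,700 + $8,465 = $15,165; Lakeview Township $6,700 + $1,415 = $8,115; Winslow Borough $6,700 + $11,985 = $18,685; Ashcroft Precinct $6,700 + $10,870 = $17,570.

North Ward: $15,165 · Lakeview Township: $8,115 · Winslow Borough: $18,685 · Ashcroft Precinct: $17,570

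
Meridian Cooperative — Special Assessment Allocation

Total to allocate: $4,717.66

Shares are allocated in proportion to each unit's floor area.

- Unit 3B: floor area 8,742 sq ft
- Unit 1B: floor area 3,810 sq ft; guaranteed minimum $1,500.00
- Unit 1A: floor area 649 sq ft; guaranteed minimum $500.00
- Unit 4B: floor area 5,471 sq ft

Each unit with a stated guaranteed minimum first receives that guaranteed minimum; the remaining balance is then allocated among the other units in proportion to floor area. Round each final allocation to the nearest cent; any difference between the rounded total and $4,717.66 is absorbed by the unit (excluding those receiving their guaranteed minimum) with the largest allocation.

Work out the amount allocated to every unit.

Minimums first: Unit 1B $1,500.00; Unit 1A $500.00. Residual $2,717.66.
Residual split over remaining floor area 14,213: Unit 3B 1,671.5531 → $1,671.55; Unit 4B 1,046.1069 → $1,046.11.

Unit 3B: $1,671.55 | Unit 1B: $1,500.00 | Unit 1A: $500.00 | Unit 4B: $1,046.11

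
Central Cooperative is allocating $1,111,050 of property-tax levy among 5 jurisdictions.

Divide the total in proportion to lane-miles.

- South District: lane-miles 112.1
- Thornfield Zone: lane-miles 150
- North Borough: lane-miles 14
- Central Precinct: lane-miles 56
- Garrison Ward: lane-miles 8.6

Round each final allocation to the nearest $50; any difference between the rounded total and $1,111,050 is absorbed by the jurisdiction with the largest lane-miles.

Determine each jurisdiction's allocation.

South District: $365,550 | Thornfield Zone: $489,200 | North Borough: $45,650 | Central Precinct: $182,600 | Garrison Ward: $28,050

Lane-miles total: 340.7.
Proportional shares: South District 112.1/340.7 × $1,111,050 = 365,567.08; Thornfield Zone 150/340.7 × $1,111,050 = 489,162.02; North Borough 14/340.7 × $1,111,050 = 45,655.12; Central Precinct 56/340.7 × $1,111,050 = 182,620.49; Garrison Ward 8.6/340.7 × $1,111,050 = 28,045.29.
Rounded to nearest $50: South District $365,550; Thornfield Zone $489,150; North Borough $45,650; Central Precinct $182,600; Garrison Ward $28,050. Sum = $1,111,000.
Difference $1,111,050 − $1,111,000 = +$50 applied to largest lane-miles (Thornfield Zone): Thornfield Zone becomes $489,200.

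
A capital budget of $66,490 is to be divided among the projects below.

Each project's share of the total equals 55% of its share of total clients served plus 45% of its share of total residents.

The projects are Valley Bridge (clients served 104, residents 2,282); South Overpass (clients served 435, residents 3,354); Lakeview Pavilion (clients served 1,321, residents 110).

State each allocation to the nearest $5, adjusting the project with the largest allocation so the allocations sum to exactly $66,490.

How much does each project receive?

Valley Bridge: $13,930 · South Overpass: $26,015 · Lakeview Pavilion: $26,545

Totals — clients served 1,860, residents 5,746.
Composite weights (55% clients served + 45% residents): Valley Bridge 0.2095; South Overpass 0.3913; Lakeview Pavilion 0.3992.
Raw shares: Valley Bridge 13,927.55; South Overpass 26,017.45; Lakeview Pavilion 26,545.00.
At nearest $5: Valley Bridge $13,930; South Overpass $26,015; Lakeview Pavilion $26,545. Sum = $66,490.
Rounded total matches; no reconciliation needed.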